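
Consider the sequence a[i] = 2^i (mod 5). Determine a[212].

a[0] = 1,  a[1] = 2,  a[2] = 4,  a[3] = 3,  a[4] = 1.
The sequence repeats with period 4.
(212 - 0) mod 4 = 0, so a[212] = a[0] = 1.

1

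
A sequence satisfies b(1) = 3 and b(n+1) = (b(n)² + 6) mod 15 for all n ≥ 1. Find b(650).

b(1) = 3, b(2) = 0, b(3) = 6, b(4) = 12, b(5) = 0.
Since b(5) = b(2) = 0, the sequence is eventually periodic: after a pre-period of length 1 it cycles with period 3.
For n ≥ 2, b(n) depends only on (n - 2) mod 3. (650 - 2) mod 3 = 0, so b(650) = b(2) = 0.

0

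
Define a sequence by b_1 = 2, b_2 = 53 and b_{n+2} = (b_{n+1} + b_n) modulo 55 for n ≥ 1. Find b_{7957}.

16

We have b_1 = 2,  b_2 = 53,  b_3 = 0,  b_4 = 53,  b_5 = 53,  b_6 = 51,  b_7 = 49,  b_8 = 45,  b_9 = 39,  b_{10} = 29,  b_{11} = 13,  b_{12} = 42,  b_{13} = 0,  b_{14} = 42,  b_{15} = 42,  b_{16} = 29,  b_{17} = 16,  b_{18} = 45,  b_{19} = 6,  b_{20} = 51,  b_{21} = 2,  b_{22} = 53.
The sequence repeats with period 20.
(7957 - 1) mod 20 = 16, so b_{7957} = b_{17} = 16.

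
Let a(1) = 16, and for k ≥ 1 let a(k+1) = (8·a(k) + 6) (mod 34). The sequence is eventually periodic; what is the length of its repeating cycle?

8

Listing terms: a(1) = 16; a(2) = 32; a(3) = 24; a(4) = 28; a(5) = 26; a(6) = 10; a(7) = 18; a(8) = 14; a(9) = 16.
Since a(9) = a(1) = 16, the sequence is periodic with period 8.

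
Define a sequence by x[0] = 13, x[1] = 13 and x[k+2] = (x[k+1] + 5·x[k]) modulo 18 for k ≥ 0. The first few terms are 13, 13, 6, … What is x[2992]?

11

We have x[0] = 13; x[1] = 13; x[2] = 6; x[3] = 17; x[4] = 11; x[5] = 6; x[6] = 7; x[7] = 1; x[8] = 0; x[9] = 5; x[10] = 5; x[11] = 12; x[12] = 1; x[13] = 7; x[14] = 12; x[15] = 11; x[16] = 17; x[17] = 0; x[18] = 13; x[19] = 13.
The sequence repeats with period 18.
So x[2992] = x[0 + ((2992-0) mod 18)] = x[4] = 11.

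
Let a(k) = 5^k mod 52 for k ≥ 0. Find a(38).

Computing terms: a(0) = 1; a(1) = 5; a(2) = 25; a(3) = 21; a(4) = 1.
Since a(4) = a(0) = 1, the sequence is periodic with period 4.
(38 - 0) mod 4 = 2, so a(38) = a(2) = 25.

25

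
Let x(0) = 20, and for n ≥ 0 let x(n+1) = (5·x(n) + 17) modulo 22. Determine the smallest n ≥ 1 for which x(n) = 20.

We have x(0) = 20,  x(1) = 7,  x(2) = 8,  x(3) = 13,  x(4) = 16,  x(5) = 9,  x(6) = 18,  x(7) = 19,  x(8) = 2,  x(9) = 5,  x(10) = 20.
The sequence repeats with period 10.
The value 20 next appears (with n ≥ 1) at x(10).

10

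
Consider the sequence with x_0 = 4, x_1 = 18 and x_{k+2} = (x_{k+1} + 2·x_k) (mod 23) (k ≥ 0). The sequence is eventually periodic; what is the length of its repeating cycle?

22

We have x_0 = 4, x_1 = 18, x_2 = 3, x_3 = 16, x_4 = 22, x_5 = 8, x_6 = 6, x_7 = 22, x_8 = 11, x_9 = 9, x_{10} = 8, x_{11} = 3, x_{12} = 19, x_{13} = 2, x_{14} = 17, x_{15} = 21, x_{16} = 9, x_{17} = 5, x_{18} = 0, x_{19} = 10, x_{20} = 10, x_{21} = 7, x_{22} = 4, x_{23} = 18.
Since (x_{22}, x_{23}) = (x_0, x_1) = (4, 18) (two consecutive terms determine the rest), the sequence is periodic with period 22.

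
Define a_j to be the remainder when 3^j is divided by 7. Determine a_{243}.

Listing terms: a_1 = 3; a_2 = 2; a_3 = 6; a_4 = 4; a_5 = 5; a_6 = 1; a_7 = 3.
The sequence repeats with period 6.
So a_{243} = a_{1 + ((243-1) mod 6)} = a_3 = 6.

6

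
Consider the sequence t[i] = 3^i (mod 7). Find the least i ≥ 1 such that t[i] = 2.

2

t[0] = 1; t[1] = 3; t[2] = 2; t[3] = 6; t[4] = 4; t[5] = 5; t[6] = 1.
Since t[6] = t[0] = 1, the sequence is periodic with period 6.
The value 2 first appears (with i ≥ 1) at t[2].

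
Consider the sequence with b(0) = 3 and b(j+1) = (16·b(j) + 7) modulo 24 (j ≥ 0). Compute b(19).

7

Computing terms: b(0) = 3; b(1) = 7; b(2) = 23; b(3) = 15; b(4) = 7.
Since b(4) = b(1) = 7, the sequence is eventually periodic: after a pre-period of length 1 it cycles with period 3.
For j ≥ 1, b(j) depends only on (j - 1) mod 3. (19 - 1) mod 3 = 0, so b(19) = b(1) = 7.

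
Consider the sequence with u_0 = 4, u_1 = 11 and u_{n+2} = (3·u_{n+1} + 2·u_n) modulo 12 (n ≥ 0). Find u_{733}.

5

Listing terms: u_0 = 4, u_1 = 11, u_2 = 5, u_3 = 1, u_4 = 1, u_5 = 5, u_6 = 5, u_7 = 1.
Since (u_6, u_7) = (u_2, u_3) = (5, 1) (two consecutive terms determine the rest), the sequence is eventually periodic: after a pre-period of length 2 it cycles with period 4.
For n ≥ 2, u_n depends only on (n - 2) mod 4. (733 - 2) mod 4 = 3, so u_{733} = u_5 = 5.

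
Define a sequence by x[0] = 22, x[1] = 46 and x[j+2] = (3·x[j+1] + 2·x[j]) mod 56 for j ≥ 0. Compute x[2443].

Listing terms: x[0] = 22,  x[1] = 46,  x[2] = 14,  x[3] = 22,  x[4] = 38,  x[5] = 46,  x[6] = 46,  x[7] = 6,  x[8] = 54,  x[9] = 6,  x[10] = 14,  x[11] = 54,  x[12] = 22,  x[13] = 6,  x[14] = 6,  x[15] = 30,  x[16] = 46,  x[17] = 30,  x[18] = 14,  x[19] = 46,  x[20] = 54,  x[21] = 30,  x[22] = 30,  x[23] = 38,  x[24] = 6,  x[25] = 38,  x[26] = 14,  x[27] = 6,  x[28] = 46,  x[29] = 38,  x[30] = 38,  x[31] = 22,  x[32] = 30,  x[33] = 22,  x[34] = 14,  x[35] = 30,  x[36] = 6,  x[37] = 22,  x[38] = 22,  x[39] = 54,  x[40] = 38,  x[41] = 54,  x[42] = 14,  x[43] = 38,  x[44] = 30,  x[45] = 54,  x[46] = 54,  x[47] = 46,  x[48] = 22,  x[49] = 46.
Since (x[48], x[49]) = (x[0], x[1]) = (22, 46) (two consecutive terms determine the rest), the sequence is periodic with period 48.
(2443 - 0) mod 48 = 43, so x[2443] = x[43] = 38.

38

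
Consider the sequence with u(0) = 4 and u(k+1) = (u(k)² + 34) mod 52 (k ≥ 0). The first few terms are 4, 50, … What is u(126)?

Computing terms: u(0) = 4, u(1) = 50, u(2) = 38, u(3) = 22, u(4) = 50.
Since u(4) = u(1) = 50, the sequence is eventually periodic: after a pre-period of length 1 it cycles with period 3.
For k ≥ 1, u(k) depends only on (k - 1) mod 3. (126 - 1) mod 3 = 2, so u(126) = u(3) = 22.

22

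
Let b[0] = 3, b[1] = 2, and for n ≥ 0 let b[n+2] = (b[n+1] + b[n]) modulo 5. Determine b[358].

Computing terms: b[0] = 3,  b[1] = 2,  b[2] = 0,  b[3] = 2,  b[4] = 2,  b[5] = 4,  b[6] = 1,  b[7] = 0,  b[8] = 1,  b[9] = 1,  b[10] = 2,  b[11] = 3,  b[12] = 0,  b[13] = 3,  b[14] = 3,  b[15] = 1,  b[16] = 4,  b[17] = 0,  b[18] = 4,  b[19] = 4,  b[20] = 3,  b[21] = 2.
Since (b[20], b[21]) = (b[0], b[1]) = (3, 2) (two consecutive terms determine the rest), the sequence is periodic with period 20.
(358 - 0) mod 20 = 18, so b[358] = b[18] = 4.

4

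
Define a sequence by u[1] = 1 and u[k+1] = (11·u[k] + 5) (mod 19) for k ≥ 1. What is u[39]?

Computing terms: u[1] = 1; u[2] = 16; u[3] = 10; u[4] = 1.
Since u[4] = u[1] = 1, the sequence is periodic with period 3.
So u[39] = u[1 + ((39-1) mod 3)] = u[3] = 10.

10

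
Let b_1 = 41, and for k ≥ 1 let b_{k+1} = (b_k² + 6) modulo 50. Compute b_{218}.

17

Listing terms: b_1 = 41, b_2 = 37, b_3 = 25, b_4 = 31, b_5 = 17, b_6 = 45, b_7 = 31.
Since b_7 = b_4 = 31, the sequence is eventually periodic: after a pre-period of length 3 it cycles with period 3.
For k ≥ 4, b_k depends only on (k - 4) mod 3. (218 - 4) mod 3 = 1, so b_{218} = b_5 = 17.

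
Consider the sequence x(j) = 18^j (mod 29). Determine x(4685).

27

x(0) = 1, x(1) = 18, x(2) = 5, x(3) = 3, x(4) = 25, x(5) = 15, x(6) = 9, x(7) = 17, x(8) = 16, x(9) = 27, x(10) = 22, x(11) = 19, x(12) = 23, x(13) = 8, x(14) = 28, x(15) = 11, x(16) = 24, x(17) = 26, x(18) = 4, x(19) = 14, x(20) = 20, x(21) = 12, x(22) = 13, x(23) = 2, x(24) = 7, x(25) = 10, x(26) = 6, x(27) = 21, x(28) = 1.
Since x(28) = x(0) = 1, the sequence is periodic with period 28.
So x(4685) = x(0 + ((4685-0) mod 28)) = x(9) = 27.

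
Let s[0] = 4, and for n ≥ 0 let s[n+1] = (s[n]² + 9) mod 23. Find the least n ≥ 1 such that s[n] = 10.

s[0] = 4; s[1] = 2; s[2] = 13; s[3] = 17; s[4] = 22; s[5] = 10; s[6] = 17.
Since s[6] = s[3] = 17, the sequence is eventually periodic: after a pre-period of length 3 it cycles with period 3.
The value 10 first appears (with n ≥ 1) at s[5].

5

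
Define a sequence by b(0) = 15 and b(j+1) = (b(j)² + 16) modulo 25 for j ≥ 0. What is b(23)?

22

Listing terms: b(0) = 15; b(1) = 16; b(2) = 22; b(3) = 0; b(4) = 16.
Since b(4) = b(1) = 16, the sequence is eventually periodic: after a pre-period of length 1 it cycles with period 3.
For j ≥ 1, b(j) depends only on (j - 1) mod 3. (23 - 1) mod 3 = 1, so b(23) = b(2) = 22.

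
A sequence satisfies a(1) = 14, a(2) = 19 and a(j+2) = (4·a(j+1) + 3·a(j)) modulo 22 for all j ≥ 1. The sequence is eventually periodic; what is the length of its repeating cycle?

a(1) = 14, a(2) = 19, a(3) = 8, a(4) = 1, a(5) = 6, a(6) = 5, a(7) = 16, a(8) = 13, a(9) = 12, a(10) = 21, a(11) = 10, a(12) = 15, a(13) = 2, a(14) = 9, a(15) = 20, a(16) = 19, a(17) = 4, a(18) = 7, a(19) = 18, a(20) = 5, a(21) = 8, a(22) = 3, a(23) = 14, a(24) = 21, a(25) = 16, a(26) = 17, a(27) = 6, a(28) = 9, a(29) = 10, a(30) = 1, a(31) = 12, a(32) = 7, a(33) = 20, a(34) = 13, a(35) = 2, a(36) = 3, a(37) = 18, a(38) = 15, a(39) = 4, a(40) = 17, a(41) = 14, a(42) = 19.
Since (a(41), a(42)) = (a(1), a(2)) = (14, 19) (two consecutive terms determine the rest), the sequence is periodic with period 40.

40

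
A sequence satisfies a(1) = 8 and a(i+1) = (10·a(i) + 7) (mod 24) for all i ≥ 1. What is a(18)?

1

Computing terms: a(1) = 8; a(2) = 15; a(3) = 13; a(4) = 17; a(5) = 9; a(6) = 1; a(7) = 17.
Since a(7) = a(4) = 17, the sequence is eventually periodic: after a pre-period of length 3 it cycles with period 3.
For i ≥ 4, a(i) depends only on (i - 4) mod 3. (18 - 4) mod 3 = 2, so a(18) = a(6) = 1.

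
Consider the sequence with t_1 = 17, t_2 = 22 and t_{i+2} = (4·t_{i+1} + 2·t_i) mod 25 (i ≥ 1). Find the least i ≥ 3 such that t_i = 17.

We have t_1 = 17; t_2 = 22; t_3 = 22; t_4 = 7; t_5 = 22; t_6 = 2; t_7 = 2; t_8 = 12; t_9 = 2; t_{10} = 7; t_{11} = 7; t_{12} = 17; t_{13} = 7; t_{14} = 12; t_{15} = 12; t_{16} = 22; t_{17} = 12; t_{18} = 17; t_{19} = 17; t_{20} = 2; t_{21} = 17; t_{22} = 22.
The sequence repeats with period 20.
The value 17 first appears (with i ≥ 3) at t_{12}.

12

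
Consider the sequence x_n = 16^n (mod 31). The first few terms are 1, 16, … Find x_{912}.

x_0 = 1,  x_1 = 16,  x_2 = 8,  x_3 = 4,  x_4 = 2,  x_5 = 1.
The sequence repeats with period 5.
(912 - 0) mod 5 = 2, so x_{912} = x_2 = 8.

8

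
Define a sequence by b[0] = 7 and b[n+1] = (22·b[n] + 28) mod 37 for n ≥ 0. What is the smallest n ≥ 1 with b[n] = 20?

We have b[0] = 7,  b[1] = 34,  b[2] = 36,  b[3] = 6,  b[4] = 12,  b[5] = 33,  b[6] = 14,  b[7] = 3,  b[8] = 20,  b[9] = 24,  b[10] = 1,  b[11] = 13,  b[12] = 18,  b[13] = 17,  b[14] = 32,  b[15] = 29,  b[16] = 0,  b[17] = 28,  b[18] = 15,  b[19] = 25,  b[20] = 23,  b[21] = 16,  b[22] = 10,  b[23] = 26,  b[24] = 8,  b[25] = 19,  b[26] = 2,  b[27] = 35,  b[28] = 21,  b[29] = 9,  b[30] = 4,  b[31] = 5,  b[32] = 27,  b[33] = 30,  b[34] = 22,  b[35] = 31,  b[36] = 7.
Since b[36] = b[0] = 7, the sequence is periodic with period 36.
The value 20 first appears (with n ≥ 1) at b[8].

8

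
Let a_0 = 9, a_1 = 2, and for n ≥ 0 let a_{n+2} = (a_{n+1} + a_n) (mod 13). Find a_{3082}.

Computing terms: a_0 = 9, a_1 = 2, a_2 = 11, a_3 = 0, a_4 = 11, a_5 = 11, a_6 = 9, a_7 = 7, a_8 = 3, a_9 = 10, a_{10} = 0, a_{11} = 10, a_{12} = 10, a_{13} = 7, a_{14} = 4, a_{15} = 11, a_{16} = 2, a_{17} = 0, a_{18} = 2, a_{19} = 2, a_{20} = 4, a_{21} = 6, a_{22} = 10, a_{23} = 3, a_{24} = 0, a_{25} = 3, a_{26} = 3, a_{27} = 6, a_{28} = 9, a_{29} = 2.
Since (a_{28}, a_{29}) = (a_0, a_1) = (9, 2) (two consecutive terms determine the rest), the sequence is periodic with period 28.
(3082 - 0) mod 28 = 2, so a_{3082} = a_2 = 11.

11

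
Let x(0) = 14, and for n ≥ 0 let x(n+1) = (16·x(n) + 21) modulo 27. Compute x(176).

17

We have x(0) = 14, x(1) = 2, x(2) = 26, x(3) = 5, x(4) = 20, x(5) = 17, x(6) = 23, x(7) = 11, x(8) = 8, x(9) = 14.
Since x(9) = x(0) = 14, the sequence is periodic with period 9.
So x(176) = x(0 + ((176-0) mod 9)) = x(5) = 17.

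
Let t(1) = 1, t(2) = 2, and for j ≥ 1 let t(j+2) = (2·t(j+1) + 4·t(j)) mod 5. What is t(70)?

Computing terms: t(1) = 1; t(2) = 2; t(3) = 3; t(4) = 4; t(5) = 0; t(6) = 1; t(7) = 2.
The sequence repeats with period 5.
(70 - 1) mod 5 = 4, so t(70) = t(5) = 0.

0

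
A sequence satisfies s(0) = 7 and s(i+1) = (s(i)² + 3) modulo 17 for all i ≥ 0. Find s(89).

Listing terms: s(0) = 7; s(1) = 1; s(2) = 4; s(3) = 2; s(4) = 7.
The sequence repeats with period 4.
So s(89) = s(0 + ((89-0) mod 4)) = s(1) = 1.

1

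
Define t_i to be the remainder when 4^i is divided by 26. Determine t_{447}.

12

Listing terms: t_1 = 4,  t_2 = 16,  t_3 = 12,  t_4 = 22,  t_5 = 10,  t_6 = 14,  t_7 = 4.
Since t_7 = t_1 = 4, the sequence is periodic with period 6.
So t_{447} = t_{1 + ((447-1) mod 6)} = t_3 = 12.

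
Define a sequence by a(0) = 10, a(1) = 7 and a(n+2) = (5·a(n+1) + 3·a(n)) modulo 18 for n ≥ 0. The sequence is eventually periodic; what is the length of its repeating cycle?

6

Computing terms: a(0) = 10, a(1) = 7, a(2) = 11, a(3) = 4, a(4) = 17, a(5) = 7, a(6) = 14, a(7) = 1, a(8) = 11, a(9) = 4.
Since (a(8), a(9)) = (a(2), a(3)) = (11, 4) (two consecutive terms determine the rest), the sequence is eventually periodic: after a pre-period of length 2 it cycles with period 6.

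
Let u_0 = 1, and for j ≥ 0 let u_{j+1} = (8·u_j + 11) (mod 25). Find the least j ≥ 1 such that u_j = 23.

Computing terms: u_0 = 1; u_1 = 19; u_2 = 13; u_3 = 15; u_4 = 6; u_5 = 9; u_6 = 8; u_7 = 0; u_8 = 11; u_9 = 24; u_{10} = 3; u_{11} = 10; u_{12} = 16; u_{13} = 14; u_{14} = 23; u_{15} = 20; u_{16} = 21; u_{17} = 4; u_{18} = 18; u_{19} = 5; u_{20} = 1.
Since u_{20} = u_0 = 1, the sequence is periodic with period 20.
The value 23 first appears (with j ≥ 1) at u_{14}.

14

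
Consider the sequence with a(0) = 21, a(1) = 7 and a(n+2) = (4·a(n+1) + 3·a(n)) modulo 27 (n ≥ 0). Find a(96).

25

a(0) = 21, a(1) = 7, a(2) = 10, a(3) = 7, a(4) = 4, a(5) = 10, a(6) = 25, a(7) = 22, a(8) = 1, a(9) = 16, a(10) = 13, a(11) = 19, a(12) = 7, a(13) = 4.
Since (a(12), a(13)) = (a(3), a(4)) = (7, 4) (two consecutive terms determine the rest), the sequence is eventually periodic: after a pre-period of length 3 it cycles with period 9.
For n ≥ 3, a(n) depends only on (n - 3) mod 9. (96 - 3) mod 9 = 3, so a(96) = a(6) = 25.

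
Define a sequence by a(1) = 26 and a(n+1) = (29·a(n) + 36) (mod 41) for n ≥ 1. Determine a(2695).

3

We have a(1) = 26, a(2) = 11, a(3) = 27, a(4) = 40, a(5) = 7, a(6) = 34, a(7) = 38, a(8) = 31, a(9) = 33, a(10) = 9, a(11) = 10, a(12) = 39, a(13) = 19, a(14) = 13, a(15) = 3, a(16) = 0, a(17) = 36, a(18) = 14, a(19) = 32, a(20) = 21, a(21) = 30, a(22) = 4, a(23) = 29, a(24) = 16, a(25) = 8, a(26) = 22, a(27) = 18, a(28) = 25, a(29) = 23, a(30) = 6, a(31) = 5, a(32) = 17, a(33) = 37, a(34) = 2, a(35) = 12, a(36) = 15, a(37) = 20, a(38) = 1, a(39) = 24, a(40) = 35, a(41) = 26.
Since a(41) = a(1) = 26, the sequence is periodic with period 40.
So a(2695) = a(1 + ((2695-1) mod 40)) = a(15) = 3.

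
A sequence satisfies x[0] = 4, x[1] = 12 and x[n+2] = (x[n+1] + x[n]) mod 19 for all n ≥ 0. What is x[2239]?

17

Listing terms: x[0] = 4,  x[1] = 12,  x[2] = 16,  x[3] = 9,  x[4] = 6,  x[5] = 15,  x[6] = 2,  x[7] = 17,  x[8] = 0,  x[9] = 17,  x[10] = 17,  x[11] = 15,  x[12] = 13,  x[13] = 9,  x[14] = 3,  x[15] = 12,  x[16] = 15,  x[17] = 8,  x[18] = 4,  x[19] = 12.
The sequence repeats with period 18.
(2239 - 0) mod 18 = 7, so x[2239] = x[7] = 17.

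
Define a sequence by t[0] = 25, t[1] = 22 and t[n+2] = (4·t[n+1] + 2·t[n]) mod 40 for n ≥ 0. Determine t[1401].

Computing terms: t[0] = 25; t[1] = 22; t[2] = 18; t[3] = 36; t[4] = 20; t[5] = 32; t[6] = 8; t[7] = 16; t[8] = 0; t[9] = 32; t[10] = 8.
Since (t[9], t[10]) = (t[5], t[6]) = (32, 8) (two consecutive terms determine the rest), the sequence is eventually periodic: after a pre-period of length 5 it cycles with period 4.
For n ≥ 5, t[n] depends only on (n - 5) mod 4. (1401 - 5) mod 4 = 0, so t[1401] = t[5] = 32.

32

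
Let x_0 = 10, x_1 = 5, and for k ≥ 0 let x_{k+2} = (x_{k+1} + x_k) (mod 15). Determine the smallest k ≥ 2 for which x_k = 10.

x_0 = 10,  x_1 = 5,  x_2 = 0,  x_3 = 5,  x_4 = 5,  x_5 = 10,  x_6 = 0,  x_7 = 10,  x_8 = 10,  x_9 = 5.
The sequence repeats with period 8.
The value 10 first appears (with k ≥ 2) at x_5.

5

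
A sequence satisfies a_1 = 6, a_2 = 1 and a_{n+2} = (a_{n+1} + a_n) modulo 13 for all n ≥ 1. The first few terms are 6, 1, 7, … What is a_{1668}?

12

Listing terms: a_1 = 6, a_2 = 1, a_3 = 7, a_4 = 8, a_5 = 2, a_6 = 10, a_7 = 12, a_8 = 9, a_9 = 8, a_{10} = 4, a_{11} = 12, a_{12} = 3, a_{13} = 2, a_{14} = 5, a_{15} = 7, a_{16} = 12, a_{17} = 6, a_{18} = 5, a_{19} = 11, a_{20} = 3, a_{21} = 1, a_{22} = 4, a_{23} = 5, a_{24} = 9, a_{25} = 1, a_{26} = 10, a_{27} = 11, a_{28} = 8, a_{29} = 6, a_{30} = 1.
The sequence repeats with period 28.
So a_{1668} = a_{1 + ((1668-1) mod 28)} = a_{16} = 12.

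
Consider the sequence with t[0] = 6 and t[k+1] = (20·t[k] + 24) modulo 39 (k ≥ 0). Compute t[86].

18

We have t[0] = 6,  t[1] = 27,  t[2] = 18,  t[3] = 33,  t[4] = 21,  t[5] = 15,  t[6] = 12,  t[7] = 30,  t[8] = 0,  t[9] = 24,  t[10] = 36,  t[11] = 3,  t[12] = 6.
Since t[12] = t[0] = 6, the sequence is periodic with period 12.
So t[86] = t[0 + ((86-0) mod 12)] = t[2] = 18.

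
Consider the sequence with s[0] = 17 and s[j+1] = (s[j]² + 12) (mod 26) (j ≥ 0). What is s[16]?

Listing terms: s[0] = 17,  s[1] = 15,  s[2] = 3,  s[3] = 21,  s[4] = 11,  s[5] = 3.
Since s[5] = s[2] = 3, the sequence is eventually periodic: after a pre-period of length 2 it cycles with period 3.
For j ≥ 2, s[j] depends only on (j - 2) mod 3. (16 - 2) mod 3 = 2, so s[16] = s[4] = 11.

11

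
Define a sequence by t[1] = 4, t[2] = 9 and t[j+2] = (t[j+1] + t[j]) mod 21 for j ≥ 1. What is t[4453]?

14

t[1] = 4,  t[2] = 9,  t[3] = 13,  t[4] = 1,  t[5] = 14,  t[6] = 15,  t[7] = 8,  t[8] = 2,  t[9] = 10,  t[10] = 12,  t[11] = 1,  t[12] = 13,  t[13] = 14,  t[14] = 6,  t[15] = 20,  t[16] = 5,  t[17] = 4,  t[18] = 9.
Since (t[17], t[18]) = (t[1], t[2]) = (4, 9) (two consecutive terms determine the rest), the sequence is periodic with period 16.
So t[4453] = t[1 + ((4453-1) mod 16)] = t[5] = 14.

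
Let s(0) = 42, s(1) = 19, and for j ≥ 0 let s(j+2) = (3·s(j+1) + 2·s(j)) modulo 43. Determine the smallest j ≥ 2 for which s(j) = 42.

Listing terms: s(0) = 42,  s(1) = 19,  s(2) = 12,  s(3) = 31,  s(4) = 31,  s(5) = 26,  s(6) = 11,  s(7) = 42,  s(8) = 19.
Since (s(7), s(8)) = (s(0), s(1)) = (42, 19) (two consecutive terms determine the rest), the sequence is periodic with period 7.
The value 42 next appears (with j ≥ 2) at s(7).

7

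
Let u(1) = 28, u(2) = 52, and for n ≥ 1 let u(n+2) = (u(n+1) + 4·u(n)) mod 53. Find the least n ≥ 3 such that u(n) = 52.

17

Listing terms: u(1) = 28,  u(2) = 52,  u(3) = 5,  u(4) = 1,  u(5) = 21,  u(6) = 25,  u(7) = 3,  u(8) = 50,  u(9) = 9,  u(10) = 50,  u(11) = 33,  u(12) = 21,  u(13) = 47,  u(14) = 25,  u(15) = 1,  u(16) = 48,  u(17) = 52,  u(18) = 32,  u(19) = 28,  u(20) = 50,  u(21) = 3,  u(22) = 44,  u(23) = 3,  u(24) = 20,  u(25) = 32,  u(26) = 6,  u(27) = 28,  u(28) = 52.
The sequence repeats with period 26.
The value 52 first appears (with n ≥ 3) at u(17).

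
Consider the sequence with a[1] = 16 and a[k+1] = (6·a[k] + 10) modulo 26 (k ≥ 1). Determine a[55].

a[1] = 16; a[2] = 2; a[3] = 22; a[4] = 12; a[5] = 4; a[6] = 8; a[7] = 6; a[8] = 20; a[9] = 0; a[10] = 10; a[11] = 18; a[12] = 14; a[13] = 16.
The sequence repeats with period 12.
So a[55] = a[1 + ((55-1) mod 12)] = a[7] = 6.

6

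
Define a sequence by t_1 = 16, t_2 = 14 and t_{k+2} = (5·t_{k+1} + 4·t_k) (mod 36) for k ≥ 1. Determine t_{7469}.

26

Listing terms: t_1 = 16; t_2 = 14; t_3 = 26; t_4 = 6; t_5 = 26; t_6 = 10; t_7 = 10; t_8 = 18; t_9 = 22; t_{10} = 2; t_{11} = 26; t_{12} = 30; t_{13} = 2; t_{14} = 22; t_{15} = 10; t_{16} = 30; t_{17} = 10; t_{18} = 26; t_{19} = 26; t_{20} = 18; t_{21} = 14; t_{22} = 34; t_{23} = 10; t_{24} = 6; t_{25} = 34; t_{26} = 14; t_{27} = 26.
Since (t_{26}, t_{27}) = (t_2, t_3) = (14, 26) (two consecutive terms determine the rest), the sequence is eventually periodic: after a pre-period of length 1 it cycles with period 24.
For k ≥ 2, t_k depends only on (k - 2) mod 24. (7469 - 2) mod 24 = 3, so t_{7469} = t_5 = 26.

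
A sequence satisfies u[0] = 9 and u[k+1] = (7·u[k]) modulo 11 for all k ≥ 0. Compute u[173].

7

We have u[0] = 9, u[1] = 8, u[2] = 1, u[3] = 7, u[4] = 5, u[5] = 2, u[6] = 3, u[7] = 10, u[8] = 4, u[9] = 6, u[10] = 9.
Since u[10] = u[0] = 9, the sequence is periodic with period 10.
So u[173] = u[0 + ((173-0) mod 10)] = u[3] = 7.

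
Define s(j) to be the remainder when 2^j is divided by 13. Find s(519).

8

We have s(1) = 2, s(2) = 4, s(3) = 8, s(4) = 3, s(5) = 6, s(6) = 12, s(7) = 11, s(8) = 9, s(9) = 5, s(10) = 10, s(11) = 7, s(12) = 1, s(13) = 2.
The sequence repeats with period 12.
(519 - 1) mod 12 = 2, so s(519) = s(3) = 8.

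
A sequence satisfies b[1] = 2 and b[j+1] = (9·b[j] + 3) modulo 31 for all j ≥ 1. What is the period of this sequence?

Listing terms: b[1] = 2,  b[2] = 21,  b[3] = 6,  b[4] = 26,  b[5] = 20,  b[6] = 28,  b[7] = 7,  b[8] = 4,  b[9] = 8,  b[10] = 13,  b[11] = 27,  b[12] = 29,  b[13] = 16,  b[14] = 23,  b[15] = 24,  b[16] = 2.
The sequence repeats with period 15.

15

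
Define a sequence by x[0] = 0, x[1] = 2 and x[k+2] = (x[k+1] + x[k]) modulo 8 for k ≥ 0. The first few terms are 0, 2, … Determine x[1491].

4

x[0] = 0,  x[1] = 2,  x[2] = 2,  x[3] = 4,  x[4] = 6,  x[5] = 2,  x[6] = 0,  x[7] = 2.
Since (x[6], x[7]) = (x[0], x[1]) = (0, 2) (two consecutive terms determine the rest), the sequence is periodic with period 6.
(1491 - 0) mod 6 = 3, so x[1491] = x[3] = 4.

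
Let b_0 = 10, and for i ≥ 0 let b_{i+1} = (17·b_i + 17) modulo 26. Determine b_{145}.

5

Listing terms: b_0 = 10; b_1 = 5; b_2 = 24; b_3 = 9; b_4 = 14; b_5 = 21; b_6 = 10.
Since b_6 = b_0 = 10, the sequence is periodic with period 6.
(145 - 0) mod 6 = 1, so b_{145} = b_1 = 5.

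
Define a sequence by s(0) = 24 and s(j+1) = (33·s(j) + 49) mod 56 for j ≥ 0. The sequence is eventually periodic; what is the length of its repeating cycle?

24

s(0) = 24,  s(1) = 1,  s(2) = 26,  s(3) = 11,  s(4) = 20,  s(5) = 37,  s(6) = 38,  s(7) = 15,  s(8) = 40,  s(9) = 25,  s(10) = 34,  s(11) = 51,  s(12) = 52,  s(13) = 29,  s(14) = 54,  s(15) = 39,  s(16) = 48,  s(17) = 9,  s(18) = 10,  s(19) = 43,  s(20) = 12,  s(21) = 53,  s(22) = 6,  s(23) = 23,  s(24) = 24.
Since s(24) = s(0) = 24, the sequence is periodic with period 24.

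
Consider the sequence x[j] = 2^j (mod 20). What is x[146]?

4

Computing terms: x[1] = 2; x[2] = 4; x[3] = 8; x[4] = 16; x[5] = 12; x[6] = 4.
Since x[6] = x[2] = 4, the sequence is eventually periodic: after a pre-period of length 1 it cycles with period 4.
For j ≥ 2, x[j] depends only on (j - 2) mod 4. (146 - 2) mod 4 = 0, so x[146] = x[2] = 4.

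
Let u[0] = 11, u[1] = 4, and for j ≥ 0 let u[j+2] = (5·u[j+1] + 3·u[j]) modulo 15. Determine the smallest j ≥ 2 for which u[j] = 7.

Computing terms: u[0] = 11, u[1] = 4, u[2] = 8, u[3] = 7, u[4] = 14, u[5] = 1, u[6] = 2, u[7] = 13, u[8] = 11, u[9] = 4.
The sequence repeats with period 8.
The value 7 first appears (with j ≥ 2) at u[3].

3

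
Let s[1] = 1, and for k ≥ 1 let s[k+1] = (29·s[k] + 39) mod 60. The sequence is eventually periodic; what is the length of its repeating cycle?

4

We have s[1] = 1,  s[2] = 8,  s[3] = 31,  s[4] = 38,  s[5] = 1.
The sequence repeats with period 4.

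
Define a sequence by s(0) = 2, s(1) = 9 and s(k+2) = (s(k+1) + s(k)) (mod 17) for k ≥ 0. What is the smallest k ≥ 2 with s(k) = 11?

2

Listing terms: s(0) = 2; s(1) = 9; s(2) = 11; s(3) = 3; s(4) = 14; s(5) = 0; s(6) = 14; s(7) = 14; s(8) = 11; s(9) = 8; s(10) = 2; s(11) = 10; s(12) = 12; s(13) = 5; s(14) = 0; s(15) = 5; s(16) = 5; s(17) = 10; s(18) = 15; s(19) = 8; s(20) = 6; s(21) = 14; s(22) = 3; s(23) = 0; s(24) = 3; s(25) = 3; s(26) = 6; s(27) = 9; s(28) = 15; s(29) = 7; s(30) = 5; s(31) = 12; s(32) = 0; s(33) = 12; s(34) = 12; s(35) = 7; s(36) = 2; s(37) = 9.
The sequence repeats with period 36.
The value 11 first appears (with k ≥ 2) at s(2).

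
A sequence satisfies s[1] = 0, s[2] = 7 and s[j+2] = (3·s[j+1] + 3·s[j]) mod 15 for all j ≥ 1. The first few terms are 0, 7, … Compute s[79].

s[1] = 0; s[2] = 7; s[3] = 6; s[4] = 9; s[5] = 0; s[6] = 12; s[7] = 6; s[8] = 9.
Since (s[7], s[8]) = (s[3], s[4]) = (6, 9) (two consecutive terms determine the rest), the sequence is eventually periodic: after a pre-period of length 2 it cycles with period 4.
For j ≥ 3, s[j] depends only on (j - 3) mod 4. (79 - 3) mod 4 = 0, so s[79] = s[3] = 6.

6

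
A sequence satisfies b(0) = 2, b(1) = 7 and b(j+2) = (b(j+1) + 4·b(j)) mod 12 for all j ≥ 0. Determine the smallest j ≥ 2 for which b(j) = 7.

3

Computing terms: b(0) = 2; b(1) = 7; b(2) = 3; b(3) = 7; b(4) = 7; b(5) = 11; b(6) = 3; b(7) = 11; b(8) = 11; b(9) = 7; b(10) = 3.
Since (b(9), b(10)) = (b(1), b(2)) = (7, 3) (two consecutive terms determine the rest), the sequence is eventually periodic: after a pre-period of length 1 it cycles with period 8.
The value 7 first appears (with j ≥ 2) at b(3).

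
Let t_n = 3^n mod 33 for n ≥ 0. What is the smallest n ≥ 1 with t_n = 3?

1

Listing terms: t_0 = 1, t_1 = 3, t_2 = 9, t_3 = 27, t_4 = 15, t_5 = 12, t_6 = 3.
Since t_6 = t_1 = 3, the sequence is eventually periodic: after a pre-period of length 1 it cycles with period 5.
The value 3 first appears (with n ≥ 1) at t_1.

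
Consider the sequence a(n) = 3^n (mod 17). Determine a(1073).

We have a(1) = 3, a(2) = 9, a(3) = 10, a(4) = 13, a(5) = 5, a(6) = 15, a(7) = 11, a(8) = 16, a(9) = 14, a(10) = 8, a(11) = 7, a(12) = 4, a(13) = 12, a(14) = 2, a(15) = 6, a(16) = 1, a(17) = 3.
The sequence repeats with period 16.
So a(1073) = a(1 + ((1073-1) mod 16)) = a(1) = 3.

3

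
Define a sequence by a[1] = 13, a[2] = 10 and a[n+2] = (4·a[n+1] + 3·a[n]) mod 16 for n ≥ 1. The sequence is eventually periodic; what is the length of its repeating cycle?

8

Computing terms: a[1] = 13,  a[2] = 10,  a[3] = 15,  a[4] = 10,  a[5] = 5,  a[6] = 2,  a[7] = 7,  a[8] = 2,  a[9] = 13,  a[10] = 10.
The sequence repeats with period 8.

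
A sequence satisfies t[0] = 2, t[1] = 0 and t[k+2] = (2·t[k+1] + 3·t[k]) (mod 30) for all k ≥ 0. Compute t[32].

12

We have t[0] = 2; t[1] = 0; t[2] = 6; t[3] = 12; t[4] = 12; t[5] = 0; t[6] = 6.
Since (t[5], t[6]) = (t[1], t[2]) = (0, 6) (two consecutive terms determine the rest), the sequence is eventually periodic: after a pre-period of length 1 it cycles with period 4.
For k ≥ 1, t[k] depends only on (k - 1) mod 4. (32 - 1) mod 4 = 3, so t[32] = t[4] = 12.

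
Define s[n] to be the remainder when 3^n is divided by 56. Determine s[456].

Computing terms: s[0] = 1,  s[1] = 3,  s[2] = 9,  s[3] = 27,  s[4] = 25,  s[5] = 19,  s[6] = 1.
Since s[6] = s[0] = 1, the sequence is periodic with period 6.
So s[456] = s[0 + ((456-0) mod 6)] = s[0] = 1.

1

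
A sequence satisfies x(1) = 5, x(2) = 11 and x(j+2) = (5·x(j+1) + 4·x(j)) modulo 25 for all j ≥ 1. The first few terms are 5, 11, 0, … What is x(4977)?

15

Computing terms: x(1) = 5, x(2) = 11, x(3) = 0, x(4) = 19, x(5) = 20, x(6) = 1, x(7) = 10, x(8) = 4, x(9) = 10, x(10) = 16, x(11) = 20, x(12) = 14, x(13) = 0, x(14) = 6, x(15) = 5, x(16) = 24, x(17) = 15, x(18) = 21, x(19) = 15, x(20) = 9, x(21) = 5, x(22) = 11.
Since (x(21), x(22)) = (x(1), x(2)) = (5, 11) (two consecutive terms determine the rest), the sequence is periodic with period 20.
So x(4977) = x(1 + ((4977-1) mod 20)) = x(17) = 15.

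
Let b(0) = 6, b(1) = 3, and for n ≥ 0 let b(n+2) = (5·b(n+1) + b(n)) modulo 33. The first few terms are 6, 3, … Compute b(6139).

Computing terms: b(0) = 6; b(1) = 3; b(2) = 21; b(3) = 9; b(4) = 0; b(5) = 9; b(6) = 12; b(7) = 3; b(8) = 27; b(9) = 6; b(10) = 24; b(11) = 27; b(12) = 27; b(13) = 30; b(14) = 12; b(15) = 24; b(16) = 0; b(17) = 24; b(18) = 21; b(19) = 30; b(20) = 6; b(21) = 27; b(22) = 9; b(23) = 6; b(24) = 6; b(25) = 3.
The sequence repeats with period 24.
So b(6139) = b(0 + ((6139-0) mod 24)) = b(19) = 30.

30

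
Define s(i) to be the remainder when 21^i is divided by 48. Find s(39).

45

s(1) = 21; s(2) = 9; s(3) = 45; s(4) = 33; s(5) = 21.
Since s(5) = s(1) = 21, the sequence is periodic with period 4.
(39 - 1) mod 4 = 2, so s(39) = s(3) = 45.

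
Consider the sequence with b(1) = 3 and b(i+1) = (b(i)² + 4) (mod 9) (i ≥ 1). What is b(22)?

Listing terms: b(1) = 3,  b(2) = 4,  b(3) = 2,  b(4) = 8,  b(5) = 5,  b(6) = 2.
Since b(6) = b(3) = 2, the sequence is eventually periodic: after a pre-period of length 2 it cycles with period 3.
For i ≥ 3, b(i) depends only on (i - 3) mod 3. (22 - 3) mod 3 = 1, so b(22) = b(4) = 8.

8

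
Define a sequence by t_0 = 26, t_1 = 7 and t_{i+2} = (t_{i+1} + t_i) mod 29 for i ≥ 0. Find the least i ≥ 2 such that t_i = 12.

We have t_0 = 26; t_1 = 7; t_2 = 4; t_3 = 11; t_4 = 15; t_5 = 26; t_6 = 12; t_7 = 9; t_8 = 21; t_9 = 1; t_{10} = 22; t_{11} = 23; t_{12} = 16; t_{13} = 10; t_{14} = 26; t_{15} = 7.
Since (t_{14}, t_{15}) = (t_0, t_1) = (26, 7) (two consecutive terms determine the rest), the sequence is periodic with period 14.
The value 12 first appears (with i ≥ 2) at t_6.

6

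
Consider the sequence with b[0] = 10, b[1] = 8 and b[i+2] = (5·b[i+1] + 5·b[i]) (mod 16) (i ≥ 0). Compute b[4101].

Listing terms: b[0] = 10, b[1] = 8, b[2] = 10, b[3] = 10, b[4] = 4, b[5] = 6, b[6] = 2, b[7] = 8, b[8] = 2, b[9] = 2, b[10] = 4, b[11] = 14, b[12] = 10, b[13] = 8.
Since (b[12], b[13]) = (b[0], b[1]) = (10, 8) (two consecutive terms determine the rest), the sequence is periodic with period 12.
(4101 - 0) mod 12 = 9, so b[4101] = b[9] = 2.

2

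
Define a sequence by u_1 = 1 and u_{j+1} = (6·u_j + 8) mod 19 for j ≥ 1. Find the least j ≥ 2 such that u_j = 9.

4

Listing terms: u_1 = 1, u_2 = 14, u_3 = 16, u_4 = 9, u_5 = 5, u_6 = 0, u_7 = 8, u_8 = 18, u_9 = 2, u_{10} = 1.
Since u_{10} = u_1 = 1, the sequence is periodic with period 9.
The value 9 first appears (with j ≥ 2) at u_4.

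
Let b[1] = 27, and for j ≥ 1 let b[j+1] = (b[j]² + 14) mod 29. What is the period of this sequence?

We have b[1] = 27; b[2] = 18; b[3] = 19; b[4] = 27.
The sequence repeats with period 3.

3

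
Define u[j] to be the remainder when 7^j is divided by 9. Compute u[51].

We have u[0] = 1, u[1] = 7, u[2] = 4, u[3] = 1.
The sequence repeats with period 3.
(51 - 0) mod 3 = 0, so u[51] = u[0] = 1.

1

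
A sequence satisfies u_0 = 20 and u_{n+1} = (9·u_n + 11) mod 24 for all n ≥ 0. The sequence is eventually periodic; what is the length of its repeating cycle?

We have u_0 = 20; u_1 = 23; u_2 = 2; u_3 = 5; u_4 = 8; u_5 = 11; u_6 = 14; u_7 = 17; u_8 = 20.
Since u_8 = u_0 = 20, the sequence is periodic with period 8.

8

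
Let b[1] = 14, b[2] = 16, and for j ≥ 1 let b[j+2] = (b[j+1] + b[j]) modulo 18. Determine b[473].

Listing terms: b[1] = 14, b[2] = 16, b[3] = 12, b[4] = 10, b[5] = 4, b[6] = 14, b[7] = 0, b[8] = 14, b[9] = 14, b[10] = 10, b[11] = 6, b[12] = 16, b[13] = 4, b[14] = 2, b[15] = 6, b[16] = 8, b[17] = 14, b[18] = 4, b[19] = 0, b[20] = 4, b[21] = 4, b[22] = 8, b[23] = 12, b[24] = 2, b[25] = 14, b[26] = 16.
Since (b[25], b[26]) = (b[1], b[2]) = (14, 16) (two consecutive terms determine the rest), the sequence is periodic with period 24.
(473 - 1) mod 24 = 16, so b[473] = b[17] = 14.

14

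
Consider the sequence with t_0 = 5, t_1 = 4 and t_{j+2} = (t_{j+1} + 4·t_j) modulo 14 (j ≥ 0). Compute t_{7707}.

We have t_0 = 5; t_1 = 4; t_2 = 10; t_3 = 12; t_4 = 10; t_5 = 2; t_6 = 0; t_7 = 8; t_8 = 8; t_9 = 12; t_{10} = 2; t_{11} = 8; t_{12} = 2; t_{13} = 6; t_{14} = 0; t_{15} = 10; t_{16} = 10; t_{17} = 8; t_{18} = 6; t_{19} = 10; t_{20} = 6; t_{21} = 4; t_{22} = 0; t_{23} = 2; t_{24} = 2; t_{25} = 10; t_{26} = 4; t_{27} = 2; t_{28} = 4; t_{29} = 12; t_{30} = 0; t_{31} = 6; t_{32} = 6; t_{33} = 2; t_{34} = 12; t_{35} = 6; t_{36} = 12; t_{37} = 8; t_{38} = 0; t_{39} = 4; t_{40} = 4; t_{41} = 6; t_{42} = 8; t_{43} = 4; t_{44} = 8; t_{45} = 10; t_{46} = 0; t_{47} = 12; t_{48} = 12; t_{49} = 4; t_{50} = 10.
Since (t_{49}, t_{50}) = (t_1, t_2) = (4, 10) (two consecutive terms determine the rest), the sequence is eventually periodic: after a pre-period of length 1 it cycles with period 48.
For j ≥ 1, t_j depends only on (j - 1) mod 48. (7707 - 1) mod 48 = 26, so t_{7707} = t_{27} = 2.

2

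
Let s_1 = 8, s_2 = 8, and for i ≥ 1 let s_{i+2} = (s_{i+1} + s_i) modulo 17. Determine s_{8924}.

10

s_1 = 8; s_2 = 8; s_3 = 16; s_4 = 7; s_5 = 6; s_6 = 13; s_7 = 2; s_8 = 15; s_9 = 0; s_{10} = 15; s_{11} = 15; s_{12} = 13; s_{13} = 11; s_{14} = 7; s_{15} = 1; s_{16} = 8; s_{17} = 9; s_{18} = 0; s_{19} = 9; s_{20} = 9; s_{21} = 1; s_{22} = 10; s_{23} = 11; s_{24} = 4; s_{25} = 15; s_{26} = 2; s_{27} = 0; s_{28} = 2; s_{29} = 2; s_{30} = 4; s_{31} = 6; s_{32} = 10; s_{33} = 16; s_{34} = 9; s_{35} = 8; s_{36} = 0; s_{37} = 8; s_{38} = 8.
The sequence repeats with period 36.
(8924 - 1) mod 36 = 31, so s_{8924} = s_{32} = 10.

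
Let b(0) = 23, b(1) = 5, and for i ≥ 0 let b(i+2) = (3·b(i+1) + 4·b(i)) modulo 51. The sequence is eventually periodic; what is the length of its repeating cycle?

b(0) = 23,  b(1) = 5,  b(2) = 5,  b(3) = 35,  b(4) = 23,  b(5) = 5.
Since (b(4), b(5)) = (b(0), b(1)) = (23, 5) (two consecutive terms determine the rest), the sequence is periodic with period 4.

4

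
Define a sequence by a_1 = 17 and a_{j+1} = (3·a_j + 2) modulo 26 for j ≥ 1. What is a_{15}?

Computing terms: a_1 = 17, a_2 = 1, a_3 = 5, a_4 = 17.
The sequence repeats with period 3.
(15 - 1) mod 3 = 2, so a_{15} = a_3 = 5.

5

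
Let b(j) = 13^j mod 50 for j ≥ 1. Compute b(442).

19

We have b(1) = 13,  b(2) = 19,  b(3) = 47,  b(4) = 11,  b(5) = 43,  b(6) = 9,  b(7) = 17,  b(8) = 21,  b(9) = 23,  b(10) = 49,  b(11) = 37,  b(12) = 31,  b(13) = 3,  b(14) = 39,  b(15) = 7,  b(16) = 41,  b(17) = 33,  b(18) = 29,  b(19) = 27,  b(20) = 1,  b(21) = 13.
The sequence repeats with period 20.
So b(442) = b(1 + ((442-1) mod 20)) = b(2) = 19.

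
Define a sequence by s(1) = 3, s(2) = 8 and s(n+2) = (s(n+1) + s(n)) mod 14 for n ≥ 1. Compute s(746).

6

s(1) = 3,  s(2) = 8,  s(3) = 11,  s(4) = 5,  s(5) = 2,  s(6) = 7,  s(7) = 9,  s(8) = 2,  s(9) = 11,  s(10) = 13,  s(11) = 10,  s(12) = 9,  s(13) = 5,  s(14) = 0,  s(15) = 5,  s(16) = 5,  s(17) = 10,  s(18) = 1,  s(19) = 11,  s(20) = 12,  s(21) = 9,  s(22) = 7,  s(23) = 2,  s(24) = 9,  s(25) = 11,  s(26) = 6,  s(27) = 3,  s(28) = 9,  s(29) = 12,  s(30) = 7,  s(31) = 5,  s(32) = 12,  s(33) = 3,  s(34) = 1,  s(35) = 4,  s(36) = 5,  s(37) = 9,  s(38) = 0,  s(39) = 9,  s(40) = 9,  s(41) = 4,  s(42) = 13,  s(43) = 3,  s(44) = 2,  s(45) = 5,  s(46) = 7,  s(47) = 12,  s(48) = 5,  s(49) = 3,  s(50) = 8.
The sequence repeats with period 48.
(746 - 1) mod 48 = 25, so s(746) = s(26) = 6.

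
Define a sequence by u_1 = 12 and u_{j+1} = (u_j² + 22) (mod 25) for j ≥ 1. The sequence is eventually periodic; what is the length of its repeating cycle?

8

We have u_1 = 12; u_2 = 16; u_3 = 3; u_4 = 6; u_5 = 8; u_6 = 11; u_7 = 18; u_8 = 21; u_9 = 13; u_{10} = 16.
Since u_{10} = u_2 = 16, the sequence is eventually periodic: after a pre-period of length 1 it cycles with period 8.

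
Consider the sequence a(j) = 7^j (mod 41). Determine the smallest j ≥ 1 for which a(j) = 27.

35

Computing terms: a(0) = 1, a(1) = 7, a(2) = 8, a(3) = 15, a(4) = 23, a(5) = 38, a(6) = 20, a(7) = 17, a(8) = 37, a(9) = 13, a(10) = 9, a(11) = 22, a(12) = 31, a(13) = 12, a(14) = 2, a(15) = 14, a(16) = 16, a(17) = 30, a(18) = 5, a(19) = 35, a(20) = 40, a(21) = 34, a(22) = 33, a(23) = 26, a(24) = 18, a(25) = 3, a(26) = 21, a(27) = 24, a(28) = 4, a(29) = 28, a(30) = 32, a(31) = 19, a(32) = 10, a(33) = 29, a(34) = 39, a(35) = 27, a(36) = 25, a(37) = 11, a(38) = 36, a(39) = 6, a(40) = 1.
Since a(40) = a(0) = 1, the sequence is periodic with period 40.
The value 27 first appears (with j ≥ 1) at a(35).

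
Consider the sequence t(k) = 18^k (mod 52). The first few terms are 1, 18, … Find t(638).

We have t(0) = 1, t(1) = 18, t(2) = 12, t(3) = 8, t(4) = 40, t(5) = 44, t(6) = 12.
Since t(6) = t(2) = 12, the sequence is eventually periodic: after a pre-period of length 2 it cycles with period 4.
For k ≥ 2, t(k) depends only on (k - 2) mod 4. (638 - 2) mod 4 = 0, so t(638) = t(2) = 12.

12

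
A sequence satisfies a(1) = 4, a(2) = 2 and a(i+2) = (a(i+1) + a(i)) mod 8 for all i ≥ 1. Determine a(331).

Computing terms: a(1) = 4,  a(2) = 2,  a(3) = 6,  a(4) = 0,  a(5) = 6,  a(6) = 6,  a(7) = 4,  a(8) = 2.
Since (a(7), a(8)) = (a(1), a(2)) = (4, 2) (two consecutive terms determine the rest), the sequence is periodic with period 6.
So a(331) = a(1 + ((331-1) mod 6)) = a(1) = 4.

4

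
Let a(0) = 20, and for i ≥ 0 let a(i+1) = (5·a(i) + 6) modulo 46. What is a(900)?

We have a(0) = 20; a(1) = 14; a(2) = 30; a(3) = 18; a(4) = 4; a(5) = 26; a(6) = 44; a(7) = 42; a(8) = 32; a(9) = 28; a(10) = 8; a(11) = 0; a(12) = 6; a(13) = 36; a(14) = 2; a(15) = 16; a(16) = 40; a(17) = 22; a(18) = 24; a(19) = 34; a(20) = 38; a(21) = 12; a(22) = 20.
Since a(22) = a(0) = 20, the sequence is periodic with period 22.
(900 - 0) mod 22 = 20, so a(900) = a(20) = 38.

38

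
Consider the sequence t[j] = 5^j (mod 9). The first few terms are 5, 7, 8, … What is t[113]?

Computing terms: t[1] = 5, t[2] = 7, t[3] = 8, t[4] = 4, t[5] = 2, t[6] = 1, t[7] = 5.
The sequence repeats with period 6.
So t[113] = t[1 + ((113-1) mod 6)] = t[5] = 2.

2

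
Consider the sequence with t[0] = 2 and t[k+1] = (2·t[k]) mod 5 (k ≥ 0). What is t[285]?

t[0] = 2; t[1] = 4; t[2] = 3; t[3] = 1; t[4] = 2.
Since t[4] = t[0] = 2, the sequence is periodic with period 4.
(285 - 0) mod 4 = 1, so t[285] = t[1] = 4.

4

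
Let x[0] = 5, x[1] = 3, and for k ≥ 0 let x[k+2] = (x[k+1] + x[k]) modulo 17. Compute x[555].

9

Computing terms: x[0] = 5; x[1] = 3; x[2] = 8; x[3] = 11; x[4] = 2; x[5] = 13; x[6] = 15; x[7] = 11; x[8] = 9; x[9] = 3; x[10] = 12; x[11] = 15; x[12] = 10; x[13] = 8; x[14] = 1; x[15] = 9; x[16] = 10; x[17] = 2; x[18] = 12; x[19] = 14; x[20] = 9; x[21] = 6; x[22] = 15; x[23] = 4; x[24] = 2; x[25] = 6; x[26] = 8; x[27] = 14; x[28] = 5; x[29] = 2; x[30] = 7; x[31] = 9; x[32] = 16; x[33] = 8; x[34] = 7; x[35] = 15; x[36] = 5; x[37] = 3.
The sequence repeats with period 36.
So x[555] = x[0 + ((555-0) mod 36)] = x[15] = 9.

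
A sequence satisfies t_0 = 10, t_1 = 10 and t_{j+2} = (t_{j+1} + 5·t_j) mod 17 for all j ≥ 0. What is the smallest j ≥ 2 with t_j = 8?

Computing terms: t_0 = 10; t_1 = 10; t_2 = 9; t_3 = 8; t_4 = 2; t_5 = 8; t_6 = 1; t_7 = 7; t_8 = 12; t_9 = 13; t_{10} = 5; t_{11} = 2; t_{12} = 10; t_{13} = 3; t_{14} = 2; t_{15} = 0; t_{16} = 10; t_{17} = 10.
The sequence repeats with period 16.
The value 8 first appears (with j ≥ 2) at t_3.

3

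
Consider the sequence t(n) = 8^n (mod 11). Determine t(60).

1

We have t(1) = 8, t(2) = 9, t(3) = 6, t(4) = 4, t(5) = 10, t(6) = 3, t(7) = 2, t(8) = 5, t(9) = 7, t(10) = 1, t(11) = 8.
Since t(11) = t(1) = 8, the sequence is periodic with period 10.
(60 - 1) mod 10 = 9, so t(60) = t(10) = 1.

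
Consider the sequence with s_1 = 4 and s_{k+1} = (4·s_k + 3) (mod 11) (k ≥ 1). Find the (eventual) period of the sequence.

5

s_1 = 4,  s_2 = 8,  s_3 = 2,  s_4 = 0,  s_5 = 3,  s_6 = 4.
The sequence repeats with period 5.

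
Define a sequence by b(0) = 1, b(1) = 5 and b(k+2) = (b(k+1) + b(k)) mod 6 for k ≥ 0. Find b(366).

3

b(0) = 1, b(1) = 5, b(2) = 0, b(3) = 5, b(4) = 5, b(5) = 4, b(6) = 3, b(7) = 1, b(8) = 4, b(9) = 5, b(10) = 3, b(11) = 2, b(12) = 5, b(13) = 1, b(14) = 0, b(15) = 1, b(16) = 1, b(17) = 2, b(18) = 3, b(19) = 5, b(20) = 2, b(21) = 1, b(22) = 3, b(23) = 4, b(24) = 1, b(25) = 5.
Since (b(24), b(25)) = (b(0), b(1)) = (1, 5) (two consecutive terms determine the rest), the sequence is periodic with period 24.
So b(366) = b(0 + ((366-0) mod 24)) = b(6) = 3.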